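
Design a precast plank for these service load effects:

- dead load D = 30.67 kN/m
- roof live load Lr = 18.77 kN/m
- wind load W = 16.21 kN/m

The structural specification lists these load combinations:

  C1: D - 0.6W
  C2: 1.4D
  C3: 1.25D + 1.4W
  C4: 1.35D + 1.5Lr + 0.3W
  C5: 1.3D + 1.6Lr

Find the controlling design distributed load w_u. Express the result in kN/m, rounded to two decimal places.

C1: 1.0(30.67) - 0.6(16.21) = 30.67 - 9.73 = 20.94
C2: 1.4(30.67) = 42.94
C3: 1.25(30.67) + 1.4(16.21) = 38.34 + 22.69 = 61.03
C4: 1.35(30.67) + 1.5(18.77) + 0.3(16.21) = 41.40 + 28.16 + 4.86 = 74.42
C5: 1.3(30.67) + 1.6(18.77) = 39.87 + 30.03 = 69.90
The controlling combination is 4, giving 74.42 kN/m.

74.42 kN/m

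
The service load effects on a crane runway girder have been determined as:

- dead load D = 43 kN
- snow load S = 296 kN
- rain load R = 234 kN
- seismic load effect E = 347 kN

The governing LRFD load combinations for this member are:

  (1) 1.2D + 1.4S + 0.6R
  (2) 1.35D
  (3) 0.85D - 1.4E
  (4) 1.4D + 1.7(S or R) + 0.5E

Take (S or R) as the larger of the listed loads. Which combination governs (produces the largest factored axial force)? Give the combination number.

Combination 4

(S or R) → S = 296 kN.
(1) 1.2(43) + 1.4(296) + 0.6(234) = 51.6 + 414.4 + 140.4 = 606.4
(2) 1.35(43) = 58.1
(3) 0.85(43) - 1.4(347) = -449.3
(4) 1.4(43) + 1.7(296) + 0.5(347) = 60.2 + 503.2 + 173.5 = 736.9
The largest value is 736.9 kN from combination 4.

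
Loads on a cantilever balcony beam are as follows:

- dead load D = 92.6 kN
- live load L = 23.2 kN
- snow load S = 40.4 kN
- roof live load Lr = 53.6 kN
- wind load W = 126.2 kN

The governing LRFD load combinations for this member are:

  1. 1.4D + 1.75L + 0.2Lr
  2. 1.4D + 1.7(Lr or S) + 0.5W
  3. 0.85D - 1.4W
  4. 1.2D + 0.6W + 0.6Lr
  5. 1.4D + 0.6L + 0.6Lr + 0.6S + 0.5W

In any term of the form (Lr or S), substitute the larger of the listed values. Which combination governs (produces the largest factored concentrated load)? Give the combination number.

(Lr or S) → Lr = 53.6 kN.
1. 1.4(92.6) + 1.75(23.2) + 0.2(53.6) = 129.64 + 40.60 + 10.72 = 180.96
2. 1.4(92.6) + 1.7(53.6) + 0.5(126.2) = 129.64 + 91.12 + 63.10 = 283.86
3. 0.85(92.6) - 1.4(126.2) = 78.71 - 176.68 = -97.97
4. 1.2(92.6) + 0.6(126.2) + 0.6(53.6) = 111.12 + 75.72 + 32.16 = 219.00
5. 1.4(92.6) + 0.6(23.2) + 0.6(53.6) + 0.6(40.4) + 0.5(126.2) = 129.64 + 13.92 + 32.16 + 24.24 + 63.10 = 263.06
The largest value is 283.86 kN from combination 2.

Combination 2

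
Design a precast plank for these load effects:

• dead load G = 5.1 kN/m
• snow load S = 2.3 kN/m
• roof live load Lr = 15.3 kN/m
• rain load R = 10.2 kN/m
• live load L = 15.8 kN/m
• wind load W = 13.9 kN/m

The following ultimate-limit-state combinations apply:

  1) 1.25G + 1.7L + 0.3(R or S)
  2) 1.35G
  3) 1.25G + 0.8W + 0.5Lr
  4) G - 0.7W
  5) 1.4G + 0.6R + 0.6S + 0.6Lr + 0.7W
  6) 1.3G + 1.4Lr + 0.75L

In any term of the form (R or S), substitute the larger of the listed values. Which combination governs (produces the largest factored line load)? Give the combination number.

(R or S) → R = 10.2 kN/m.
1) 1.25(5.1) + 1.7(15.8) + 0.3(10.2) = 36.3
2) 1.35(5.1) = 6.9
3) 1.25(5.1) + 0.8(13.9) + 0.5(15.3) = 25.1
4) 1.0(5.1) - 0.7(13.9) = 5.1 - 9.7 = -4.6
5) 1.4(5.1) + 0.6(10.2) + 0.6(2.3) + 0.6(15.3) + 0.7(13.9) = 33.6
6) 1.3(5.1) + 1.4(15.3) + 0.75(15.8) = 6.6 + 21.4 + 11.9 = 39.9
The largest value is 39.9 kN/m from combination 6.

Combination 6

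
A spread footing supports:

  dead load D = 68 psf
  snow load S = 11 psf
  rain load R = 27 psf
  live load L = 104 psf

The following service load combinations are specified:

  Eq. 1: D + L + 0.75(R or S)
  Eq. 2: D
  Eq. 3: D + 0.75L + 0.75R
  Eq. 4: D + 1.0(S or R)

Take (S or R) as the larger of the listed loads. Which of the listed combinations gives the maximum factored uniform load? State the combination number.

(R or S) → R = 27 psf; (S or R) → R = 27 psf.
Eq. 1: 1.0(68) + 1.0(104) + 0.75(27) = 192.3
Eq. 2: 1.0(68) = 68.0
Eq. 3: 1.0(68) + 0.75(104) + 0.75(27) = 166.3
Eq. 4: 1.0(68) + 1.0(27) = 95.0
The largest value is 192.3 psf from combination 1.

Combination 1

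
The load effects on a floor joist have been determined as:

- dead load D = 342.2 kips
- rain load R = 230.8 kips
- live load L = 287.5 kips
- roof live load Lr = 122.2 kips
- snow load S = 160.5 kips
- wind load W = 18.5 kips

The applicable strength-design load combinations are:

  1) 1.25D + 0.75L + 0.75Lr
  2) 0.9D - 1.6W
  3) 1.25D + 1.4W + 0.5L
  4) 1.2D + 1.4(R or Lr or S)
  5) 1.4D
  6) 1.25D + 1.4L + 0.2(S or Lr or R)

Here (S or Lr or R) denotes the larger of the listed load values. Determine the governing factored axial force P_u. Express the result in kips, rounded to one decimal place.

(R or Lr or S) → R = 230.8 kips; (S or Lr or R) → R = 230.8 kips.
1) 1.25(342.2) + 0.75(287.5) + 0.75(122.2) = 735.0
2) 0.9(342.2) - 1.6(18.5) = 308.0 - 29.6 = 278.4
3) 1.25(342.2) + 1.4(18.5) + 0.5(287.5) = 597.4
4) 1.2(342.2) + 1.4(230.8) = 733.8
5) 1.4(342.2) = 479.1
6) 1.25(342.2) + 1.4(287.5) + 0.2(230.8) = 876.4
Combination 6 governs: P_u = 876.4 kips.

876.4 kips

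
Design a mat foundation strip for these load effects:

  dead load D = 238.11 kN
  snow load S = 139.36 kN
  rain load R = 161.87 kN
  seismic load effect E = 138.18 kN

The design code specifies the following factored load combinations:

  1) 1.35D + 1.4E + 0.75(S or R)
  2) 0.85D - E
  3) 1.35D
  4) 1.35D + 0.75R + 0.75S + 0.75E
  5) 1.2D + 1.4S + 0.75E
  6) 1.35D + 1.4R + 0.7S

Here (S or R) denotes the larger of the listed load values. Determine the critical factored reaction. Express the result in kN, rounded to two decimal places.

651.01 kN

(S or R) → R = 161.87 kN.
1) 1.35(238.11) + 1.4(138.18) + 0.75(161.87) = 321.45 + 193.45 + 121.40 = 636.30
2) 0.85(238.11) - 1.0(138.18) = 202.39 - 138.18 = 64.21
3) 1.35(238.11) = 321.45
4) 1.35(238.11) + 0.75(161.87) + 0.75(139.36) + 0.75(138.18) = 321.45 + 121.40 + 104.52 + 103.64 = 651.01
5) 1.2(238.11) + 1.4(139.36) + 0.75(138.18) = 285.73 + 195.10 + 103.64 = 584.47
6) 1.35(238.11) + 1.4(161.87) + 0.7(139.36) = 321.45 + 226.62 + 97.55 = 645.62
Combination 4 governs: V_u = 651.01 kN.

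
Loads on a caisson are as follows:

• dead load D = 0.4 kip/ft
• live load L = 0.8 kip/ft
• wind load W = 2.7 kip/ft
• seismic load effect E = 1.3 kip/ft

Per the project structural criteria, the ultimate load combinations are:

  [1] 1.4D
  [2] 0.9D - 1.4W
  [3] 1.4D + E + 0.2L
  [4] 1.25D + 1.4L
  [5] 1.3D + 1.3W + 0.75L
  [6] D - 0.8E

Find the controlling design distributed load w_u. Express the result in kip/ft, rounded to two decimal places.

4.63 kip/ft

[1] 1.4(0.4) = 0.56
[2] 0.9(0.4) - 1.4(2.7) = 0.36 - 3.78 = -3.42
[3] 1.4(0.4) + 1.0(1.3) + 0.2(0.8) = 0.56 + 1.30 + 0.16 = 2.02
[4] 1.25(0.4) + 1.4(0.8) = 0.50 + 1.12 = 1.62
[5] 1.3(0.4) + 1.3(2.7) + 0.75(0.8) = 0.52 + 3.51 + 0.60 = 4.63
[6] 1.0(0.4) - 0.8(1.3) = 0.40 - 1.04 = -0.64
Maximum is from combination 5.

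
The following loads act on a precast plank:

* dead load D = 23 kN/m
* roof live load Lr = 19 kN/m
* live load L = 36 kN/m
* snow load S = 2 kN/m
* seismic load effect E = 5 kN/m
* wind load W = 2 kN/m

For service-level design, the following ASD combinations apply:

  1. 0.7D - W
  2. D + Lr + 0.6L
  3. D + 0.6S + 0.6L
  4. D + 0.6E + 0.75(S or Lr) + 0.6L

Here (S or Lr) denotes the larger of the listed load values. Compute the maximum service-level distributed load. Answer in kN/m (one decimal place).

(S or Lr) → Lr = 19 kN/m.
1. 0.7(23) - 1.0(2) = 14.1
2. 1.0(23) + 1.0(19) + 0.6(36) = 63.6
3. 1.0(23) + 0.6(2) + 0.6(36) = 45.8
4. 1.0(23) + 0.6(5) + 0.75(19) + 0.6(36) = 61.9
Maximum is from combination 2.

63.6 kN/m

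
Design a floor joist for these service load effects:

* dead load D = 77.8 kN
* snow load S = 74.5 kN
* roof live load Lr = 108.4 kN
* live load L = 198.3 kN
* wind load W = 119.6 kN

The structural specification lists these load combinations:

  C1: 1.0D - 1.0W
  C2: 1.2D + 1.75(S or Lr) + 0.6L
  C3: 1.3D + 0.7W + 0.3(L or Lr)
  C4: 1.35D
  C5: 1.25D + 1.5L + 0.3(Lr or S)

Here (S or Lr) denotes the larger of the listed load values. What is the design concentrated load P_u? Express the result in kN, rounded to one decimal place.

(S or Lr) → Lr = 108.4 kN; (L or Lr) → L = 198.3 kN; (Lr or S) → Lr = 108.4 kN.
C1: 1.0(77.8) - 1.0(119.6) = 77.8 - 119.6 = -41.8
C2: 1.2(77.8) + 1.75(108.4) + 0.6(198.3) = 402.0
C3: 1.3(77.8) + 0.7(119.6) + 0.3(198.3) = 244.4
C4: 1.35(77.8) = 105.0
C5: 1.25(77.8) + 1.5(198.3) + 0.3(108.4) = 427.2
The controlling combination is 5, giving 427.2 kN.

427.2 kN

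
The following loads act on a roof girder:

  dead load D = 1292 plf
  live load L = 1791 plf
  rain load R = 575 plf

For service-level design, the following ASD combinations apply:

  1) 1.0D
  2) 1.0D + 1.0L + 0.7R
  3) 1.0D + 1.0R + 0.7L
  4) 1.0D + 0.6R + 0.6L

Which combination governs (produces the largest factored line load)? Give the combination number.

Combination 2

1) 1.0(1292) = 1292.0
2) 1.0(1292) + 1.0(1791) + 0.7(575) = 1292.0 + 1791.0 + 402.5 = 3485.5
3) 1.0(1292) + 1.0(575) + 0.7(1791) = 1292.0 + 575.0 + 1253.7 = 3120.7
4) 1.0(1292) + 0.6(575) + 0.6(1791) = 1292.0 + 345.0 + 1074.6 = 2711.6
The largest value is 3485.5 plf from combination 2.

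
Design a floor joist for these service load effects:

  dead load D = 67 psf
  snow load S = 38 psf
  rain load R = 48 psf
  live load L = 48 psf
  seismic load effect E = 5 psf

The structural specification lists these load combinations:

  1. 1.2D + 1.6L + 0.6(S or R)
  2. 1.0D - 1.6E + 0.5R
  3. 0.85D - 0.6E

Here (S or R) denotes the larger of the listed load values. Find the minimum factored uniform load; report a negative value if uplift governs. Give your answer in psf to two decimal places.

53.95 psf

(S or R) → R = 48 psf.
1. 1.2(67) + 1.6(48) + 0.6(48) = 80.40 + 76.80 + 28.80 = 186.00
2. 1.0(67) - 1.6(5) + 0.5(48) = 67.00 - 8.00 + 24.00 = 83.00
3. 0.85(67) - 0.6(5) = 56.95 - 3.00 = 53.95
Combination 3 gives the minimum: 53.95 psf.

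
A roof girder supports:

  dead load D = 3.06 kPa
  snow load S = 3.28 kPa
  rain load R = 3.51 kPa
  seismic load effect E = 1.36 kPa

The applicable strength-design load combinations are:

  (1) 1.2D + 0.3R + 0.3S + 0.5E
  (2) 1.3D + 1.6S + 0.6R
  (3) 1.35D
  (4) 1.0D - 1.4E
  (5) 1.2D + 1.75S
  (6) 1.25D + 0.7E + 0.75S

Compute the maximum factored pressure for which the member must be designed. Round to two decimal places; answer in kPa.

11.33 kPa

(1) 1.2(3.06) + 0.3(3.51) + 0.3(3.28) + 0.5(1.36) = 6.39
(2) 1.3(3.06) + 1.6(3.28) + 0.6(3.51) = 11.33
(3) 1.35(3.06) = 4.13
(4) 1.0(3.06) - 1.4(1.36) = 3.06 - 1.90 = 1.16
(5) 1.2(3.06) + 1.75(3.28) = 3.67 + 5.74 = 9.41
(6) 1.25(3.06) + 0.7(1.36) + 0.75(3.28) = 3.83 + 0.95 + 2.46 = 7.24
The controlling combination is 2, giving 11.33 kPa.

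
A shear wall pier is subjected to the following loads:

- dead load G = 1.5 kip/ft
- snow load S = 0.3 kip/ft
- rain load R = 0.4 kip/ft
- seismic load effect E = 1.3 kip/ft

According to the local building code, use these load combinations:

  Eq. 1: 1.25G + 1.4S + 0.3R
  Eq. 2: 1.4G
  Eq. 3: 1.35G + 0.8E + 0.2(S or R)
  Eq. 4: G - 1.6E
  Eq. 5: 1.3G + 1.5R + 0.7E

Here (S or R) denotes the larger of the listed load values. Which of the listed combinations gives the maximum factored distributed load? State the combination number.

Combination 5

(S or R) → R = 0.4 kip/ft.
Eq. 1: 1.25(1.5) + 1.4(0.3) + 0.3(0.4) = 1.88 + 0.42 + 0.12 = 2.42
Eq. 2: 1.4(1.5) = 2.10
Eq. 3: 1.35(1.5) + 0.8(1.3) + 0.2(0.4) = 2.03 + 1.04 + 0.08 = 3.15
Eq. 4: 1.0(1.5) - 1.6(1.3) = 1.50 - 2.08 = -0.58
Eq. 5: 1.3(1.5) + 1.5(0.4) + 0.7(1.3) = 1.95 + 0.60 + 0.91 = 3.46
The largest value is 3.46 kip/ft from combination 5.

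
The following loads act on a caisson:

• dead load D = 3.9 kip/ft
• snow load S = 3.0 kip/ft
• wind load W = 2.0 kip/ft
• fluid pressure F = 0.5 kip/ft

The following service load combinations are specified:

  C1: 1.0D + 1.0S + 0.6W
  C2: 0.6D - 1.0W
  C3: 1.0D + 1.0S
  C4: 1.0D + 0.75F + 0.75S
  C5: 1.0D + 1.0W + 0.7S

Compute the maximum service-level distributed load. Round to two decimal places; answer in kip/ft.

C1: 1.0(3.9) + 1.0(3.0) + 0.6(2.0) = 8.10
C2: 0.6(3.9) - 1.0(2.0) = 0.34
C3: 1.0(3.9) + 1.0(3.0) = 6.90
C4: 1.0(3.9) + 0.75(0.5) + 0.75(3.0) = 6.53
C5: 1.0(3.9) + 1.0(2.0) + 0.7(3.0) = 8.00
Combination 1 governs: w = 8.10 kip/ft.

8.10 kip/ft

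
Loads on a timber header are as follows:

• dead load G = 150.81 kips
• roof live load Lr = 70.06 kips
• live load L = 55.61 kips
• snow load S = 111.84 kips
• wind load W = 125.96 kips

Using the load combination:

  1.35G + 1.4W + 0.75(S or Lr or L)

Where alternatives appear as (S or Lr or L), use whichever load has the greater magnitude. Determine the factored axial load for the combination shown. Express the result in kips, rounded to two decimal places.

(S or Lr or L) → S = 111.84 kips.
1.35(150.81) + 1.4(125.96) + 0.75(111.84) = 463.82
P_u = 463.82 kips.

463.82 kips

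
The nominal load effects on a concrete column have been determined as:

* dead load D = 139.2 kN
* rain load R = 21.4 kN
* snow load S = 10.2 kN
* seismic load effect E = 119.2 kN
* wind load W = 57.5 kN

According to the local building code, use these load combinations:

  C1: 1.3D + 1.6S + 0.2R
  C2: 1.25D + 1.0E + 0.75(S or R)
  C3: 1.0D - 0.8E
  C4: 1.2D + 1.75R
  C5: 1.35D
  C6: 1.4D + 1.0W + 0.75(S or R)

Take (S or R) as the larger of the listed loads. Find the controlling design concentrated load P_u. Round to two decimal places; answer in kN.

(S or R) → R = 21.4 kN.
C1: 1.3(139.2) + 1.6(10.2) + 0.2(21.4) = 201.56
C2: 1.25(139.2) + 1.0(119.2) + 0.75(21.4) = 309.25
C3: 1.0(139.2) - 0.8(119.2) = 43.84
C4: 1.2(139.2) + 1.75(21.4) = 204.49
C5: 1.35(139.2) = 187.92
C6: 1.4(139.2) + 1.0(57.5) + 0.75(21.4) = 268.43
Combination 2 governs: P_u = 309.25 kN.

309.25 kN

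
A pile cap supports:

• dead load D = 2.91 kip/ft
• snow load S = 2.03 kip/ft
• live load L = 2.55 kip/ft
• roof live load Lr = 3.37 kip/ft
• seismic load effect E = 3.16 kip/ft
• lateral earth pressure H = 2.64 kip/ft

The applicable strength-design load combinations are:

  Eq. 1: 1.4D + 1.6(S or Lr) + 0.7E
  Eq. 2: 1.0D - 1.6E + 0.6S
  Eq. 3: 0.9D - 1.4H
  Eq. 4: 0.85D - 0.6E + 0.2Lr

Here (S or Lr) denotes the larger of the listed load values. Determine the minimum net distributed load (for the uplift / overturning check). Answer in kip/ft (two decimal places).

(S or Lr) → Lr = 3.37 kip/ft.
Eq. 1: 1.4(2.91) + 1.6(3.37) + 0.7(3.16) = 11.68
Eq. 2: 1.0(2.91) - 1.6(3.16) + 0.6(2.03) = 2.91 - 5.06 + 1.22 = -0.93
Eq. 3: 0.9(2.91) - 1.4(2.64) = 2.62 - 3.70 = -1.08
Eq. 4: 0.85(2.91) - 0.6(3.16) + 0.2(3.37) = 1.25
Combination 3 gives the minimum: -1.08 kip/ft.

-1.08 kip/ft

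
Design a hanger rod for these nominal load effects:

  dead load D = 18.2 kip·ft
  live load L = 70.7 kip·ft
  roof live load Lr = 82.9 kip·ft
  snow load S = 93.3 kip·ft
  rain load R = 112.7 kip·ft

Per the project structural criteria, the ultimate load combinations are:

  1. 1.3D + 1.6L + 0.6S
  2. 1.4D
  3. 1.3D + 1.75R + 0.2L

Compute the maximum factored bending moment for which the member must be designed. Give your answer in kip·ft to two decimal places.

1. 1.3(18.2) + 1.6(70.7) + 0.6(93.3) = 23.66 + 113.12 + 55.98 = 192.76
2. 1.4(18.2) = 25.48
3. 1.3(18.2) + 1.75(112.7) + 0.2(70.7) = 23.66 + 197.23 + 14.14 = 235.03
Combination 3 governs: M_u = 235.03 kip·ft.

235.03 kip·ft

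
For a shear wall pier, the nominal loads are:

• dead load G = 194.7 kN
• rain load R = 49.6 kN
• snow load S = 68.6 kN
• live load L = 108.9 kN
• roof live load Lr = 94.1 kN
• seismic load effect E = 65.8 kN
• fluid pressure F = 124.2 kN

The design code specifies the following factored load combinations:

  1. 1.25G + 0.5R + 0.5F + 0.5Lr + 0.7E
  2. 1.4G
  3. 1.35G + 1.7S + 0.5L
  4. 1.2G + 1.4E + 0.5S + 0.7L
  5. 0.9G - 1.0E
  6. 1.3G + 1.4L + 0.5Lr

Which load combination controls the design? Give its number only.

1. 1.25(194.7) + 0.5(49.6) + 0.5(124.2) + 0.5(94.1) + 0.7(65.8) = 423.4
2. 1.4(194.7) = 272.6
3. 1.35(194.7) + 1.7(68.6) + 0.5(108.9) = 262.8 + 116.6 + 54.5 = 433.9
4. 1.2(194.7) + 1.4(65.8) + 0.5(68.6) + 0.7(108.9) = 436.3
5. 0.9(194.7) - 1.0(65.8) = 175.2 - 65.8 = 109.4
6. 1.3(194.7) + 1.4(108.9) + 0.5(94.1) = 452.6
The largest value is 452.6 kN from combination 6.

Combination 6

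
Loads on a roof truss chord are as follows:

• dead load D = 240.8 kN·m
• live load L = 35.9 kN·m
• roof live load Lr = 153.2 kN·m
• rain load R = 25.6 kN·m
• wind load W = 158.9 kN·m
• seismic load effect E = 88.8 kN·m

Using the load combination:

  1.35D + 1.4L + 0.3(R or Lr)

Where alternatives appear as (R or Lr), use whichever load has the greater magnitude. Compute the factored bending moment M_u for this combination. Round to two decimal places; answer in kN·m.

421.30 kN·m

(R or Lr) → Lr = 153.2 kN·m.
1.35(240.8) + 1.4(35.9) + 0.3(153.2) = 325.08 + 50.26 + 45.96 = 421.30
M_u = 421.30 kN·m.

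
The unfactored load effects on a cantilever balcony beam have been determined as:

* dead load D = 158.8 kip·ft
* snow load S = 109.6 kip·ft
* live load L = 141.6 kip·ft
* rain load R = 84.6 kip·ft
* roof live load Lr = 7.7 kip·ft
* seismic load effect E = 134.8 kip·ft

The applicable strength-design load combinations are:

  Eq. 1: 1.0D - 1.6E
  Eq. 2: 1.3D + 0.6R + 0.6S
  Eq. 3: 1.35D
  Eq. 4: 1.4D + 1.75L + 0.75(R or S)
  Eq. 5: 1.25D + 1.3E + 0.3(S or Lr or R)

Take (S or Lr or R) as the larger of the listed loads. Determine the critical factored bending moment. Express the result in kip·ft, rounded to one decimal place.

552.3 kip·ft

(R or S) → S = 109.6 kip·ft; (S or Lr or R) → S = 109.6 kip·ft.
Eq. 1: 1.0(158.8) - 1.6(134.8) = 158.8 - 215.7 = -56.9
Eq. 2: 1.3(158.8) + 0.6(84.6) + 0.6(109.6) = 206.4 + 50.8 + 65.8 = 323.0
Eq. 3: 1.35(158.8) = 214.4
Eq. 4: 1.4(158.8) + 1.75(141.6) + 0.75(109.6) = 222.3 + 247.8 + 82.2 = 552.3
Eq. 5: 1.25(158.8) + 1.3(134.8) + 0.3(109.6) = 198.5 + 175.2 + 32.9 = 406.6
Combination 4 governs: M_u = 552.3 kip·ft.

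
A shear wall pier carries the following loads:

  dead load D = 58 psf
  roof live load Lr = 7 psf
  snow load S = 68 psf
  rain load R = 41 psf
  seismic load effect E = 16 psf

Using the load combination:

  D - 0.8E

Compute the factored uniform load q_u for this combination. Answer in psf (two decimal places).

45.20 psf

1.0(58) - 0.8(16) = 58.00 - 12.80 = 45.20
q_u = 45.20 psf.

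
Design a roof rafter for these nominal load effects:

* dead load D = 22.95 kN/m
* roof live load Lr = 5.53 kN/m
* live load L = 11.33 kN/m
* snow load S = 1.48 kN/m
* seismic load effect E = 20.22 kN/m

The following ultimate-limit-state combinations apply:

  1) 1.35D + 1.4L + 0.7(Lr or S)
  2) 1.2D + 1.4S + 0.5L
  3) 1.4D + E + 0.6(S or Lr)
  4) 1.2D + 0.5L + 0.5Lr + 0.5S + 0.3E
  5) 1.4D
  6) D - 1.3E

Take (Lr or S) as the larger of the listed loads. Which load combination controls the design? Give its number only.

(Lr or S) → Lr = 5.53 kN/m; (S or Lr) → Lr = 5.53 kN/m.
1) 1.35(22.95) + 1.4(11.33) + 0.7(5.53) = 50.72
2) 1.2(22.95) + 1.4(1.48) + 0.5(11.33) = 35.28
3) 1.4(22.95) + 1.0(20.22) + 0.6(5.53) = 55.67
4) 1.2(22.95) + 0.5(11.33) + 0.5(5.53) + 0.5(1.48) + 0.3(20.22) = 42.78
5) 1.4(22.95) = 32.13
6) 1.0(22.95) - 1.3(20.22) = -3.34
The largest value is 55.67 kN/m from combination 3.

Combination 3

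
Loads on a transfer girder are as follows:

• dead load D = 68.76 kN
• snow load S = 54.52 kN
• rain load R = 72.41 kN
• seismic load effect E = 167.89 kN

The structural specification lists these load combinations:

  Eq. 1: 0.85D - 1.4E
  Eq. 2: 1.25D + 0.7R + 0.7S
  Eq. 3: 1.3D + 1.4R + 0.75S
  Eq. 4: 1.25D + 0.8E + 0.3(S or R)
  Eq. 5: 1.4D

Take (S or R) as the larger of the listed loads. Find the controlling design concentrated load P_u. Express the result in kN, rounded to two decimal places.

(S or R) → R = 72.41 kN.
Eq. 1: 0.85(68.76) - 1.4(167.89) = -176.60
Eq. 2: 1.25(68.76) + 0.7(72.41) + 0.7(54.52) = 174.80
Eq. 3: 1.3(68.76) + 1.4(72.41) + 0.75(54.52) = 231.65
Eq. 4: 1.25(68.76) + 0.8(167.89) + 0.3(72.41) = 241.99
Eq. 5: 1.4(68.76) = 96.26
Maximum is from combination 4.

241.99 kN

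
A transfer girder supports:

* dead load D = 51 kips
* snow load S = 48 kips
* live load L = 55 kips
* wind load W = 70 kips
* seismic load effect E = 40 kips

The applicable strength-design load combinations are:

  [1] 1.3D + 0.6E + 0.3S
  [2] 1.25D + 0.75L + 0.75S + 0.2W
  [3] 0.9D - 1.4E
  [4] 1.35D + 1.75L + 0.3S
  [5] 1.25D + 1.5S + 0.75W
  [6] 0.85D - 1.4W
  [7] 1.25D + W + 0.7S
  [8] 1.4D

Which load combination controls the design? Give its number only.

Combination 5

[1] 1.3(51) + 0.6(40) + 0.3(48) = 66.3 + 24.0 + 14.4 = 104.7
[2] 1.25(51) + 0.75(55) + 0.75(48) + 0.2(70) = 155.0
[3] 0.9(51) - 1.4(40) = 45.9 - 56.0 = -10.1
[4] 1.35(51) + 1.75(55) + 0.3(48) = 179.5
[5] 1.25(51) + 1.5(48) + 0.75(70) = 63.8 + 72.0 + 52.5 = 188.3
[6] 0.85(51) - 1.4(70) = -54.7
[7] 1.25(51) + 1.0(70) + 0.7(48) = 63.8 + 70.0 + 33.6 = 167.4
[8] 1.4(51) = 71.4
The largest value is 188.3 kips from combination 5.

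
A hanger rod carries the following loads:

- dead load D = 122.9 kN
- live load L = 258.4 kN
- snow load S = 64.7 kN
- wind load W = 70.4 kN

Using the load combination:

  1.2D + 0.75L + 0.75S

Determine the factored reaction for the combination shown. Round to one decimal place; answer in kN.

1.2(122.9) + 0.75(258.4) + 0.75(64.7) = 147.5 + 193.8 + 48.5 = 389.8
V_u = 389.8 kN.

389.8 kN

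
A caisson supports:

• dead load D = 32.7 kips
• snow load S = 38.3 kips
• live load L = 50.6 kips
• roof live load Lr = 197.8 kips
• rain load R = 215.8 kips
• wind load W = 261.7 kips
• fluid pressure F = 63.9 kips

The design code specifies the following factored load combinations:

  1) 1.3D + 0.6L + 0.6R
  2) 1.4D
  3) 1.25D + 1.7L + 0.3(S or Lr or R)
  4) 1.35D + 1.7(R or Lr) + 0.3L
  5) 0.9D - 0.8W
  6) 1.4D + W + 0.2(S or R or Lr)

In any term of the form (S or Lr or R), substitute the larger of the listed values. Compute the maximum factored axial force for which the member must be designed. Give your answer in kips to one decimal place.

426.2 kips

(S or Lr or R) → R = 215.8 kips; (R or Lr) → R = 215.8 kips; (S or R or Lr) → R = 215.8 kips.
1) 1.3(32.7) + 0.6(50.6) + 0.6(215.8) = 202.4
2) 1.4(32.7) = 45.8
3) 1.25(32.7) + 1.7(50.6) + 0.3(215.8) = 191.6
4) 1.35(32.7) + 1.7(215.8) + 0.3(50.6) = 426.2
5) 0.9(32.7) - 0.8(261.7) = -179.9
6) 1.4(32.7) + 1.0(261.7) + 0.2(215.8) = 350.6
Maximum is from combination 4.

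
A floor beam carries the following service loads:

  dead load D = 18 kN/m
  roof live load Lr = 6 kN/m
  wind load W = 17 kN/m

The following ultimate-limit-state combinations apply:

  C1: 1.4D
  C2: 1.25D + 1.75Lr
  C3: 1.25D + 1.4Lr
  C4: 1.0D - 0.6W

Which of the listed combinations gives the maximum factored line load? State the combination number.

Combination 2

C1: 1.4(18) = 25.20
C2: 1.25(18) + 1.75(6) = 22.50 + 10.50 = 33.00
C3: 1.25(18) + 1.4(6) = 22.50 + 8.40 = 30.90
C4: 1.0(18) - 0.6(17) = 18.00 - 10.20 = 7.80
The largest value is 33.00 kN/m from combination 2.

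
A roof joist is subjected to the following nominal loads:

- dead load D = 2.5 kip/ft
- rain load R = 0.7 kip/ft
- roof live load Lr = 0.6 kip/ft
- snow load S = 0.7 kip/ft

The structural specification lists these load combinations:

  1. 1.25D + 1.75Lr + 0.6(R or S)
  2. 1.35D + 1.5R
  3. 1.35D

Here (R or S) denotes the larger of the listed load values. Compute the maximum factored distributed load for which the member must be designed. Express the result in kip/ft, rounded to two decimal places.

(R or S) → R = 0.7 kip/ft.
1. 1.25(2.5) + 1.75(0.6) + 0.6(0.7) = 4.60
2. 1.35(2.5) + 1.5(0.7) = 4.43
3. 1.35(2.5) = 3.38
The controlling combination is 1, giving 4.60 kip/ft.

4.60 kip/ft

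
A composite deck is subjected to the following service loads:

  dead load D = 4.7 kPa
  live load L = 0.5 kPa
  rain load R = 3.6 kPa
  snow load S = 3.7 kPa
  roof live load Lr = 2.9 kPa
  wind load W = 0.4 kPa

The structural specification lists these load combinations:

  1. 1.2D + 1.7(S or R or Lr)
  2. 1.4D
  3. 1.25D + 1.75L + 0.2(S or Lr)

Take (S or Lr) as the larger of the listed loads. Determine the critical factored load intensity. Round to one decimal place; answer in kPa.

11.9 kPa

(S or R or Lr) → S = 3.7 kPa; (S or Lr) → S = 3.7 kPa.
1. 1.2(4.7) + 1.7(3.7) = 5.6 + 6.3 = 11.9
2. 1.4(4.7) = 6.6
3. 1.25(4.7) + 1.75(0.5) + 0.2(3.7) = 5.9 + 0.9 + 0.7 = 7.5
The controlling combination is 1, giving 11.9 kPa.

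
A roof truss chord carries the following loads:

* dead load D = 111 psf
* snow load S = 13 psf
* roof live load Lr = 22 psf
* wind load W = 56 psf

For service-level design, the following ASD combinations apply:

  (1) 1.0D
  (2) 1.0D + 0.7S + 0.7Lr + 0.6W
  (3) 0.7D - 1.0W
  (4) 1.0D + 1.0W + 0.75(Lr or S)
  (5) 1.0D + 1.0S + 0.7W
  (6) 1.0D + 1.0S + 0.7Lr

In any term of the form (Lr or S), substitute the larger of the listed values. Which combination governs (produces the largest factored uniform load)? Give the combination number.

Combination 4

(Lr or S) → Lr = 22 psf.
(1) 1.0(111) = 111.0
(2) 1.0(111) + 0.7(13) + 0.7(22) + 0.6(56) = 169.1
(3) 0.7(111) - 1.0(56) = 21.7
(4) 1.0(111) + 1.0(56) + 0.75(22) = 183.5
(5) 1.0(111) + 1.0(13) + 0.7(56) = 163.2
(6) 1.0(111) + 1.0(13) + 0.7(22) = 139.4
The largest value is 183.5 psf from combination 4.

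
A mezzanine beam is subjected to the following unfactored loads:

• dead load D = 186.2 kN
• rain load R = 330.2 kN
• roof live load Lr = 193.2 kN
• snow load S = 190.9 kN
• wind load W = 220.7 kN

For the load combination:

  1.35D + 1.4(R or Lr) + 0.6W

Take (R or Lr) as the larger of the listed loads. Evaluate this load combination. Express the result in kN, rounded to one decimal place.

(R or Lr) → R = 330.2 kN.
1.35(186.2) + 1.4(330.2) + 0.6(220.7) = 251.4 + 462.3 + 132.4 = 846.1
N_u = 846.1 kN.

846.1 kN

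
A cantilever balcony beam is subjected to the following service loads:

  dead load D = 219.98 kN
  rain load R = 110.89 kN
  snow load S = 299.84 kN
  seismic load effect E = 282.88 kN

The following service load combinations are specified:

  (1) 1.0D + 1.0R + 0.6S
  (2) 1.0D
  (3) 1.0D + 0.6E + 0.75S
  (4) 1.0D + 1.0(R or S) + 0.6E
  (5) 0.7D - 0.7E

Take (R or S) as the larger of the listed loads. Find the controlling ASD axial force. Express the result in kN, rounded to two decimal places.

689.55 kN

(R or S) → S = 299.84 kN.
(1) 1.0(219.98) + 1.0(110.89) + 0.6(299.84) = 219.98 + 110.89 + 179.90 = 510.77
(2) 1.0(219.98) = 219.98
(3) 1.0(219.98) + 0.6(282.88) + 0.75(299.84) = 219.98 + 169.73 + 224.88 = 614.59
(4) 1.0(219.98) + 1.0(299.84) + 0.6(282.88) = 219.98 + 299.84 + 169.73 = 689.55
(5) 0.7(219.98) - 0.7(282.88) = 153.99 - 198.02 = -44.03
Combination 4 governs: N = 689.55 kN.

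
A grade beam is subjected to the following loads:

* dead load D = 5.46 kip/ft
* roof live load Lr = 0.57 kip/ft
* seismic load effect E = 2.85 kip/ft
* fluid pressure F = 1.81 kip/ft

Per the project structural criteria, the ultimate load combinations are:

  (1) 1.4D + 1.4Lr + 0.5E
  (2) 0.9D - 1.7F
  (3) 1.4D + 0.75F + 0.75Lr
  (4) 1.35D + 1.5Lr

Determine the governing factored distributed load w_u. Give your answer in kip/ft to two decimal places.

(1) 1.4(5.46) + 1.4(0.57) + 0.5(2.85) = 9.87
(2) 0.9(5.46) - 1.7(1.81) = 1.84
(3) 1.4(5.46) + 0.75(1.81) + 0.75(0.57) = 9.43
(4) 1.35(5.46) + 1.5(0.57) = 8.23
Combination 1 governs: w_u = 9.87 kip/ft.

9.87 kip/ft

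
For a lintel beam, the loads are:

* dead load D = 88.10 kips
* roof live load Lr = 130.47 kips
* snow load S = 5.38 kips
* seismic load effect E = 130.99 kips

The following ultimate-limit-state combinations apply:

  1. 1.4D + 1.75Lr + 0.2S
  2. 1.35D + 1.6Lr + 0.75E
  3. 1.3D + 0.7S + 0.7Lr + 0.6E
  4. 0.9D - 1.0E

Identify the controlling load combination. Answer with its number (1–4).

Combination 2

1. 1.4(88.10) + 1.75(130.47) + 0.2(5.38) = 352.74
2. 1.35(88.10) + 1.6(130.47) + 0.75(130.99) = 425.93
3. 1.3(88.10) + 0.7(5.38) + 0.7(130.47) + 0.6(130.99) = 288.22
4. 0.9(88.10) - 1.0(130.99) = -51.70
The largest value is 425.93 kips from combination 2.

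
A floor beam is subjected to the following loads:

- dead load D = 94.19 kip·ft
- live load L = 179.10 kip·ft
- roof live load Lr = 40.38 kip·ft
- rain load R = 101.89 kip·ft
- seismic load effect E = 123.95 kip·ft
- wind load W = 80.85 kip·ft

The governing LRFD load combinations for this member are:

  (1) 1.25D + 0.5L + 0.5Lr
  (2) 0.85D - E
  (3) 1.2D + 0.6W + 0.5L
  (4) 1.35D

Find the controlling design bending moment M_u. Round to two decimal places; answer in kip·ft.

(1) 1.25(94.19) + 0.5(179.10) + 0.5(40.38) = 117.74 + 89.55 + 20.19 = 227.48
(2) 0.85(94.19) - 1.0(123.95) = 80.06 - 123.95 = -43.89
(3) 1.2(94.19) + 0.6(80.85) + 0.5(179.10) = 113.03 + 48.51 + 89.55 = 251.09
(4) 1.35(94.19) = 127.16
Maximum is from combination 3.

251.09 kip·ft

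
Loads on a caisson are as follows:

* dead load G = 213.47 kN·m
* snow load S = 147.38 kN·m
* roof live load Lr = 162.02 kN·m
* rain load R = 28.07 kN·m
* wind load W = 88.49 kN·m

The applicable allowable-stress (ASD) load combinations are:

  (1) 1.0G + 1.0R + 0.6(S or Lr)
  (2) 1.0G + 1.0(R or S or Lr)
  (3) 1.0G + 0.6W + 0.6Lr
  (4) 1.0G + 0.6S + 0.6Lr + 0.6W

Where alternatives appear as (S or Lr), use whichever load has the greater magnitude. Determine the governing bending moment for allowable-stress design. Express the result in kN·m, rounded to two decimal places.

(S or Lr) → Lr = 162.02 kN·m; (R or S or Lr) → Lr = 162.02 kN·m.
(1) 1.0(213.47) + 1.0(28.07) + 0.6(162.02) = 213.47 + 28.07 + 97.21 = 338.75
(2) 1.0(213.47) + 1.0(162.02) = 213.47 + 162.02 = 375.49
(3) 1.0(213.47) + 0.6(88.49) + 0.6(162.02) = 363.78
(4) 1.0(213.47) + 0.6(147.38) + 0.6(162.02) + 0.6(88.49) = 213.47 + 88.43 + 97.21 + 53.09 = 452.20
The controlling combination is 4, giving 452.20 kN·m.

452.20 kN·m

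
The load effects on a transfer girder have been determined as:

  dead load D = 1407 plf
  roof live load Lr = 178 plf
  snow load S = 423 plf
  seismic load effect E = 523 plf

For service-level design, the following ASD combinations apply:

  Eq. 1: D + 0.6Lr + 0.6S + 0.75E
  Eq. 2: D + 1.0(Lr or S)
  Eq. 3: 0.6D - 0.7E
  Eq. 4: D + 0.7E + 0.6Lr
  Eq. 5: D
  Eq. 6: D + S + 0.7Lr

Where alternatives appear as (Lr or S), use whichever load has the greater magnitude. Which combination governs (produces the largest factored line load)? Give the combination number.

Combination 1

(Lr or S) → S = 423 plf.
Eq. 1: 1.0(1407) + 0.6(178) + 0.6(423) + 0.75(523) = 2159.9
Eq. 2: 1.0(1407) + 1.0(423) = 1830.0
Eq. 3: 0.6(1407) - 0.7(523) = 478.1
Eq. 4: 1.0(1407) + 0.7(523) + 0.6(178) = 1879.9
Eq. 5: 1.0(1407) = 1407.0
Eq. 6: 1.0(1407) + 1.0(423) + 0.7(178) = 1954.6
The largest value is 2159.9 plf from combination 1.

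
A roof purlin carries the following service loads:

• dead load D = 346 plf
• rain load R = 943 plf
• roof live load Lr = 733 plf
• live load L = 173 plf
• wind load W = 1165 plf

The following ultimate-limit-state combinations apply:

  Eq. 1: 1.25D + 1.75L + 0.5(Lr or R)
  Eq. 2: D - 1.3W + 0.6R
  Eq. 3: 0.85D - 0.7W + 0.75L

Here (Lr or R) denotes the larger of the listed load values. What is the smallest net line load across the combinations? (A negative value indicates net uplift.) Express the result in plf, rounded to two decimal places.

(Lr or R) → R = 943 plf.
Eq. 1: 1.25(346) + 1.75(173) + 0.5(943) = 432.50 + 302.75 + 471.50 = 1206.75
Eq. 2: 1.0(346) - 1.3(1165) + 0.6(943) = 346.00 - 1514.50 + 565.80 = -602.70
Eq. 3: 0.85(346) - 0.7(1165) + 0.75(173) = 294.10 - 815.50 + 129.75 = -391.65
Combination 2 gives the minimum: -602.70 plf.

-602.70 plf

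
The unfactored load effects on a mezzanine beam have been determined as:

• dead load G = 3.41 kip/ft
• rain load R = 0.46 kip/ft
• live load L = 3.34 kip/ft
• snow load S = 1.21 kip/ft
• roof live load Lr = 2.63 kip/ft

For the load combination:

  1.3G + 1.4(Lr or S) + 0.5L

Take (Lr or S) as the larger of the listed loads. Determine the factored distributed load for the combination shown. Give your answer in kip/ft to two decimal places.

9.79 kip/ft

(Lr or S) → Lr = 2.63 kip/ft.
1.3(3.41) + 1.4(2.63) + 0.5(3.34) = 9.79
w_u = 9.79 kip/ft.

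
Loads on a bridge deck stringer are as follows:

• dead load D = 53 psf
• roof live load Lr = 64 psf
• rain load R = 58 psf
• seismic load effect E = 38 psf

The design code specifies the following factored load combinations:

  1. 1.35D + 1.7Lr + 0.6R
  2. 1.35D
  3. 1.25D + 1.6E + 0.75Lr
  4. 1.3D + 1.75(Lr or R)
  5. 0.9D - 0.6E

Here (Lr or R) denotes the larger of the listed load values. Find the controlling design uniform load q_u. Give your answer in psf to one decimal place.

215.2 psf

(Lr or R) → Lr = 64 psf.
1. 1.35(53) + 1.7(64) + 0.6(58) = 71.6 + 108.8 + 34.8 = 215.2
2. 1.35(53) = 71.6
3. 1.25(53) + 1.6(38) + 0.75(64) = 66.3 + 60.8 + 48.0 = 175.1
4. 1.3(53) + 1.75(64) = 68.9 + 112.0 = 180.9
5. 0.9(53) - 0.6(38) = 47.7 - 22.8 = 24.9
Combination 1 governs: q_u = 215.2 psf.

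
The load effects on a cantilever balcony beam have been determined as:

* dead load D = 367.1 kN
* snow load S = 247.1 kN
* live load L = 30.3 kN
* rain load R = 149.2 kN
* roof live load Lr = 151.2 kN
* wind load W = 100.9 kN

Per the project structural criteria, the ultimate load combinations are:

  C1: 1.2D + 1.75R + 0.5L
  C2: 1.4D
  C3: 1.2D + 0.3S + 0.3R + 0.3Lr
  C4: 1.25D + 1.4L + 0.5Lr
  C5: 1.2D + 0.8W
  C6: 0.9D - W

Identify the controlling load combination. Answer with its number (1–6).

C1: 1.2(367.1) + 1.75(149.2) + 0.5(30.3) = 440.52 + 261.10 + 15.15 = 716.77
C2: 1.4(367.1) = 513.94
C3: 1.2(367.1) + 0.3(247.1) + 0.3(149.2) + 0.3(151.2) = 440.52 + 74.13 + 44.76 + 45.36 = 604.77
C4: 1.25(367.1) + 1.4(30.3) + 0.5(151.2) = 458.88 + 42.42 + 75.60 = 576.90
C5: 1.2(367.1) + 0.8(100.9) = 440.52 + 80.72 = 521.24
C6: 0.9(367.1) - 1.0(100.9) = 330.39 - 100.90 = 229.49
The largest value is 716.77 kN from combination 1.

Combination 1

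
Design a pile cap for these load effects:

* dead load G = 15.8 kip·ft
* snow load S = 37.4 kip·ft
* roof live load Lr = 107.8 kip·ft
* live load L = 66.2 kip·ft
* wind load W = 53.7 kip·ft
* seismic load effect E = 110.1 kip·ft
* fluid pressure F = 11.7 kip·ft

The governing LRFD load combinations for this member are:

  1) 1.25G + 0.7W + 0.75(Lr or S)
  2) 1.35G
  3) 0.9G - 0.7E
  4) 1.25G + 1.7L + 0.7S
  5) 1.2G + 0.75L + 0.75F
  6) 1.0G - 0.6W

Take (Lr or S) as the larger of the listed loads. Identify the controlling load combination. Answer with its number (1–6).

Combination 4

(Lr or S) → Lr = 107.8 kip·ft.
1) 1.25(15.8) + 0.7(53.7) + 0.75(107.8) = 19.75 + 37.59 + 80.85 = 138.19
2) 1.35(15.8) = 21.33
3) 0.9(15.8) - 0.7(110.1) = 14.22 - 77.07 = -62.85
4) 1.25(15.8) + 1.7(66.2) + 0.7(37.4) = 19.75 + 112.54 + 26.18 = 158.47
5) 1.2(15.8) + 0.75(66.2) + 0.75(11.7) = 18.96 + 49.65 + 8.78 = 77.39
6) 1.0(15.8) - 0.6(53.7) = 15.80 - 32.22 = -16.42
The largest value is 158.47 kip·ft from combination 4.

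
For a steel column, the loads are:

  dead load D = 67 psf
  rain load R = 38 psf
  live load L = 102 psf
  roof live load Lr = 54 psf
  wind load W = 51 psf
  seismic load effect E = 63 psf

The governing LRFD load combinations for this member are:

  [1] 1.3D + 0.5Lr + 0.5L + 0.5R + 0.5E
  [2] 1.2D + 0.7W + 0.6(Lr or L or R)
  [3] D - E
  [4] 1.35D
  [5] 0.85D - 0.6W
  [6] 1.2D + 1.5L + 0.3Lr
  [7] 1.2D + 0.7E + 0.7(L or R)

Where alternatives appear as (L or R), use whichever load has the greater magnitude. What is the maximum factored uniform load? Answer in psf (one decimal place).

249.6 psf

(Lr or L or R) → L = 102 psf; (L or R) → L = 102 psf.
[1] 1.3(67) + 0.5(54) + 0.5(102) + 0.5(38) + 0.5(63) = 215.6
[2] 1.2(67) + 0.7(51) + 0.6(102) = 177.3
[3] 1.0(67) - 1.0(63) = 4.0
[4] 1.35(67) = 90.5
[5] 0.85(67) - 0.6(51) = 26.4
[6] 1.2(67) + 1.5(102) + 0.3(54) = 249.6
[7] 1.2(67) + 0.7(63) + 0.7(102) = 195.9
Maximum is from combination 6.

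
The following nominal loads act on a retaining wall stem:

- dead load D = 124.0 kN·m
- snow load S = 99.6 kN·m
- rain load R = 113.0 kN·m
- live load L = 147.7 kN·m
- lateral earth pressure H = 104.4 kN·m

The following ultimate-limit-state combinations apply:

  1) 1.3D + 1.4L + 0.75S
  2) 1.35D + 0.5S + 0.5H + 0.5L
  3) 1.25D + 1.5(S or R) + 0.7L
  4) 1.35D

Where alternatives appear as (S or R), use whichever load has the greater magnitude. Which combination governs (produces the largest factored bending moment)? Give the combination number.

(S or R) → R = 113.0 kN·m.
1) 1.3(124.0) + 1.4(147.7) + 0.75(99.6) = 161.2 + 206.8 + 74.7 = 442.7
2) 1.35(124.0) + 0.5(99.6) + 0.5(104.4) + 0.5(147.7) = 167.4 + 49.8 + 52.2 + 73.9 = 343.3
3) 1.25(124.0) + 1.5(113.0) + 0.7(147.7) = 155.0 + 169.5 + 103.4 = 427.9
4) 1.35(124.0) = 167.4
The largest value is 442.7 kN·m from combination 1.

Combination 1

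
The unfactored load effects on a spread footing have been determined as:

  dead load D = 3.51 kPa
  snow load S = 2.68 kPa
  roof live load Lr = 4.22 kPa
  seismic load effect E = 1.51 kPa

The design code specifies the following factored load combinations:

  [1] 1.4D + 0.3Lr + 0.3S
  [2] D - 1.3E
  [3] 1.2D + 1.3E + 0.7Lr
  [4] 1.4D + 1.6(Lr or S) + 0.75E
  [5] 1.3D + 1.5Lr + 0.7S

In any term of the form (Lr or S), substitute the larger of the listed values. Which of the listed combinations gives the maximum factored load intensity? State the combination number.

Combination 4

(Lr or S) → Lr = 4.22 kPa.
[1] 1.4(3.51) + 0.3(4.22) + 0.3(2.68) = 4.91 + 1.27 + 0.80 = 6.98
[2] 1.0(3.51) - 1.3(1.51) = 3.51 - 1.96 = 1.55
[3] 1.2(3.51) + 1.3(1.51) + 0.7(4.22) = 9.13
[4] 1.4(3.51) + 1.6(4.22) + 0.75(1.51) = 12.80
[5] 1.3(3.51) + 1.5(4.22) + 0.7(2.68) = 4.56 + 6.33 + 1.88 = 12.77
The largest value is 12.80 kPa from combination 4.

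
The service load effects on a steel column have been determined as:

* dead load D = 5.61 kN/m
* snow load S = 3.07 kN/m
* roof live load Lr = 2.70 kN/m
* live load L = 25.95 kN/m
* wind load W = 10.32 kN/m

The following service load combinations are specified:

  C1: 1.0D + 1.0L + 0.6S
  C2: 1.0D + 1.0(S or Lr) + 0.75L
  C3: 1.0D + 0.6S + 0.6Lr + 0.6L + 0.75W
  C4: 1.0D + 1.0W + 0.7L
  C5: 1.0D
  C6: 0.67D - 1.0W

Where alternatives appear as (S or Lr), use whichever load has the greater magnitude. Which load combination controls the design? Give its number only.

(S or Lr) → S = 3.07 kN/m.
C1: 1.0(5.61) + 1.0(25.95) + 0.6(3.07) = 33.40
C2: 1.0(5.61) + 1.0(3.07) + 0.75(25.95) = 28.14
C3: 1.0(5.61) + 0.6(3.07) + 0.6(2.70) + 0.6(25.95) + 0.75(10.32) = 32.38
C4: 1.0(5.61) + 1.0(10.32) + 0.7(25.95) = 34.10
C5: 1.0(5.61) = 5.61
C6: 0.67(5.61) - 1.0(10.32) = -6.56
The largest value is 34.10 kN/m from combination 4.

Combination 4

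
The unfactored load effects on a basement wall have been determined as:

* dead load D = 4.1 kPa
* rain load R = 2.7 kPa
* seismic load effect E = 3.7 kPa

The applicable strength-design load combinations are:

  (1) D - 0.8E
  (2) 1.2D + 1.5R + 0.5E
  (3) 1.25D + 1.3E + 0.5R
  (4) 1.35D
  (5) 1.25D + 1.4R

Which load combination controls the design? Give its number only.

(1) 1.0(4.1) - 0.8(3.7) = 4.10 - 2.96 = 1.14
(2) 1.2(4.1) + 1.5(2.7) + 0.5(3.7) = 4.92 + 4.05 + 1.85 = 10.82
(3) 1.25(4.1) + 1.3(3.7) + 0.5(2.7) = 5.13 + 4.81 + 1.35 = 11.29
(4) 1.35(4.1) = 5.54
(5) 1.25(4.1) + 1.4(2.7) = 5.13 + 3.78 = 8.91
The largest value is 11.29 kPa from combination 3.

Combination 3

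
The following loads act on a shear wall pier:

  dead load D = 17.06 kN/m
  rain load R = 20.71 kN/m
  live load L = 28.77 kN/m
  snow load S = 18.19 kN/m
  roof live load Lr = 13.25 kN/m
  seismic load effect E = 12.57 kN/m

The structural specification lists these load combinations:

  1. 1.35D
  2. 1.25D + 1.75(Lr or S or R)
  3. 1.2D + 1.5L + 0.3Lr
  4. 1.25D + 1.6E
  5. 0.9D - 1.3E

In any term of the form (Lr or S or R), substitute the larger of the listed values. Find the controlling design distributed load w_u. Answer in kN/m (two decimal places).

(Lr or S or R) → R = 20.71 kN/m.
1. 1.35(17.06) = 23.03
2. 1.25(17.06) + 1.75(20.71) = 57.57
3. 1.2(17.06) + 1.5(28.77) + 0.3(13.25) = 67.60
4. 1.25(17.06) + 1.6(12.57) = 41.44
5. 0.9(17.06) - 1.3(12.57) = -0.99
The controlling combination is 3, giving 67.60 kN/m.

67.60 kN/m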